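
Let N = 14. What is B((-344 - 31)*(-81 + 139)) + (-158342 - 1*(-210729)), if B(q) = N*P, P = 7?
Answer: 52485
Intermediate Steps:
B(q) = 98 (B(q) = 14*7 = 98)
B((-344 - 31)*(-81 + 139)) + (-158342 - 1*(-210729)) = 98 + (-158342 - 1*(-210729)) = 98 + (-158342 + 210729) = 98 + 52387 = 52485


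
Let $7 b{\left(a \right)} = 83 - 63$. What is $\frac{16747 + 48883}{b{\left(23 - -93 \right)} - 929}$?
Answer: $- \frac{459410}{6483} \approx -70.864$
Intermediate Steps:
$b{\left(a \right)} = \frac{20}{7}$ ($b{\left(a \right)} = \frac{83 - 63}{7} = \frac{1}{7} \cdot 20 = \frac{20}{7}$)
$\frac{16747 + 48883}{b{\left(23 - -93 \right)} - 929} = \frac{16747 + 48883}{\frac{20}{7} - 929} = \frac{65630}{- \frac{6483}{7}} = 65630 \left(- \frac{7}{6483}\right) = - \frac{459410}{6483}$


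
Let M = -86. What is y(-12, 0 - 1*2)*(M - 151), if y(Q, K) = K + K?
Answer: 948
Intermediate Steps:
y(Q, K) = 2*K
y(-12, 0 - 1*2)*(M - 151) = (2*(0 - 1*2))*(-86 - 151) = (2*(0 - 2))*(-237) = (2*(-2))*(-237) = -4*(-237) = 948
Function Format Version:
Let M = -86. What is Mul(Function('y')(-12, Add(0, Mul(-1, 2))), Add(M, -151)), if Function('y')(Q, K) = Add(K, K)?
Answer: 948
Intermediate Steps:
Function('y')(Q, K) = Mul(2, K)
Mul(Function('y')(-12, Add(0, Mul(-1, 2))), Add(M, -151)) = Mul(Mul(2, Add(0, Mul(-1, 2))), Add(-86, -151)) = Mul(Mul(2, Add(0, -2)), -237) = Mul(Mul(2, -2), -237) = Mul(-4, -237) = 948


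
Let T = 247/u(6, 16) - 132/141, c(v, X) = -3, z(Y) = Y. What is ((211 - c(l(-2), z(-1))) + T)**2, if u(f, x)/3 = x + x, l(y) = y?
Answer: 946637540209/20358144 ≈ 46499.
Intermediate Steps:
u(f, x) = 6*x (u(f, x) = 3*(x + x) = 3*(2*x) = 6*x)
T = 7385/4512 (T = 247/((6*16)) - 132/141 = 247/96 - 132*1/141 = 247*(1/96) - 44/47 = 247/96 - 44/47 = 7385/4512 ≈ 1.6367)
((211 - c(l(-2), z(-1))) + T)**2 = ((211 - 1*(-3)) + 7385/4512)**2 = ((211 + 3) + 7385/4512)**2 = (214 + 7385/4512)**2 = (972953/4512)**2 = 946637540209/20358144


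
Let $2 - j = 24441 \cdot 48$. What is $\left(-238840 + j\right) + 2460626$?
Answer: $1048620$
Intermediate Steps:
$j = -1173166$ ($j = 2 - 24441 \cdot 48 = 2 - 1173168 = -1173166$)
$\left(-238840 + j\right) + 2460626 = \left(-238840 - 1173166\right) + 2460626 = -1412006 + 2460626 = 1048620$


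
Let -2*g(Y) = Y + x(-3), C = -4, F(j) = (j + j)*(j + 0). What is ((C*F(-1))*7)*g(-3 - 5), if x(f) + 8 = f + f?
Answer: -616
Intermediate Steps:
x(f) = -8 + 2*f (x(f) = -8 + (f + f) = -8 + 2*f)
F(j) = 2*j² (F(j) = (2*j)*j = 2*j²)
g(Y) = 7 - Y/2 (g(Y) = -(Y + (-8 + 2*(-3)))/2 = -(Y + (-8 - 6))/2 = -(Y - 14)/2 = -(-14 + Y)/2 = 7 - Y/2)
((C*F(-1))*7)*g(-3 - 5) = (-8*(-1)²*7)*(7 - (-3 - 5)/2) = (-8*7)*(7 - ½*(-8)) = (-4*2*7)*(7 + 4) = -8*7*11 = -56*11 = -616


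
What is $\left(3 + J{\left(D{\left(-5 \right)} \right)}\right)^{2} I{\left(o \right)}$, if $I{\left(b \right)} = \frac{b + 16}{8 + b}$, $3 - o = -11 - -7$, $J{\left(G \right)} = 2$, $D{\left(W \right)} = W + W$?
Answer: $\frac{115}{3} \approx 38.333$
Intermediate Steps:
$D{\left(W \right)} = 2 W$
$o = 7$ ($o = 3 - \left(-11 - -7\right) = 3 - \left(-11 + 7\right) = 3 - -4 = 3 + 4 = 7$)
$I{\left(b \right)} = \frac{16 + b}{8 + b}$
$\left(3 + J{\left(D{\left(-5 \right)} \right)}\right)^{2} I{\left(o \right)} = \left(3 + 2\right)^{2} \frac{16 + 7}{8 + 7} = 5^{2} \cdot \frac{1}{15} \cdot 23 = 25 \cdot \frac{1}{15} \cdot 23 = 25 \cdot \frac{23}{15} = \frac{115}{3}$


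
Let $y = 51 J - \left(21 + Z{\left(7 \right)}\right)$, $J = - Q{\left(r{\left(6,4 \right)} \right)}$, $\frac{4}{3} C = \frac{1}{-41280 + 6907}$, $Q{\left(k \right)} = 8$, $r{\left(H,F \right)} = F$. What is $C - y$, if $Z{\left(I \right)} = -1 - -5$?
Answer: $\frac{59534033}{137492} \approx 433.0$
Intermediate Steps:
$Z{\left(I \right)} = 4$ ($Z{\left(I \right)} = -1 + 5 = 4$)
$C = - \frac{3}{137492}$ ($C = \frac{3}{4 \left(-41280 + 6907\right)} = \frac{3}{4 \left(-34373\right)} = \frac{3}{4} \left(- \frac{1}{34373}\right) = - \frac{3}{137492} \approx -2.1819 \cdot 10^{-5}$)
$J = -8$ ($J = \left(-1\right) 8 = -8$)
$y = -433$ ($y = 51 \left(-8\right) - 25 = -408 - 25 = -433$)
$C - y = - \frac{3}{137492} - -433 = - \frac{3}{137492} + 433 = \frac{59534033}{137492}$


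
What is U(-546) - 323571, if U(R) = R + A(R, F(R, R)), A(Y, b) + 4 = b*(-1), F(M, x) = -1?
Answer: -324120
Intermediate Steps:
A(Y, b) = -4 - b (A(Y, b) = -4 + b*(-1) = -4 - b)
U(R) = -3 + R (U(R) = R + (-4 - 1*(-1)) = R + (-4 + 1) = R - 3 = -3 + R)
U(-546) - 323571 = (-3 - 546) - 323571 = -549 - 323571 = -324120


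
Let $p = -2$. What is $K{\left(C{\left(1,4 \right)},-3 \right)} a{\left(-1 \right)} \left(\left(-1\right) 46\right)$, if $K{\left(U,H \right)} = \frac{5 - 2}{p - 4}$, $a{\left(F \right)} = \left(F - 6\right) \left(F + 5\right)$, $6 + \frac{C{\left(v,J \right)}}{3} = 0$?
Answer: $-644$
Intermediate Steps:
$C{\left(v,J \right)} = -18$ ($C{\left(v,J \right)} = -18 + 3 \cdot 0 = -18 + 0 = -18$)
$a{\left(F \right)} = \left(-6 + F\right) \left(5 + F\right)$
$K{\left(U,H \right)} = - \frac{1}{2}$ ($K{\left(U,H \right)} = \frac{5 - 2}{-2 - 4} = \frac{3}{-6} = 3 \left(- \frac{1}{6}\right) = - \frac{1}{2}$)
$K{\left(C{\left(1,4 \right)},-3 \right)} a{\left(-1 \right)} \left(\left(-1\right) 46\right) = - \frac{-30 + \left(-1\right)^{2} - -1}{2} \left(\left(-1\right) 46\right) = - \frac{-30 + 1 + 1}{2} \left(-46\right) = \left(- \frac{1}{2}\right) \left(-28\right) \left(-46\right) = 14 \left(-46\right) = -644$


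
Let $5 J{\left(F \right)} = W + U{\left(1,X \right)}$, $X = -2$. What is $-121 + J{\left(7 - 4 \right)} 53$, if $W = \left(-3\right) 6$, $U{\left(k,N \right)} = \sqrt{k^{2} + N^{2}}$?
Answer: $- \frac{1559}{5} + \frac{53 \sqrt{5}}{5} \approx -288.1$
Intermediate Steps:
$U{\left(k,N \right)} = \sqrt{N^{2} + k^{2}}$
$W = -18$
$J{\left(F \right)} = - \frac{18}{5} + \frac{\sqrt{5}}{5}$ ($J{\left(F \right)} = \frac{-18 + \sqrt{\left(-2\right)^{2} + 1^{2}}}{5} = \frac{-18 + \sqrt{4 + 1}}{5} = \frac{-18 + \sqrt{5}}{5} = - \frac{18}{5} + \frac{\sqrt{5}}{5}$)
$-121 + J{\left(7 - 4 \right)} 53 = -121 + \left(- \frac{18}{5} + \frac{\sqrt{5}}{5}\right) 53 = -121 - \left(\frac{954}{5} - \frac{53 \sqrt{5}}{5}\right) = - \frac{1559}{5} + \frac{53 \sqrt{5}}{5}$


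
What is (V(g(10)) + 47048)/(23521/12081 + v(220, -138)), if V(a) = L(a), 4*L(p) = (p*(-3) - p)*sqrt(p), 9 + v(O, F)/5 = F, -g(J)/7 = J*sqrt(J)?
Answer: -284193444/4428007 - 4228350*I*sqrt(7)*10**(1/4)/4428007 ≈ -64.181 - 4.4927*I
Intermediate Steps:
g(J) = -7*J**(3/2) (g(J) = -7*J*sqrt(J) = -7*J**(3/2))
v(O, F) = -45 + 5*F
L(p) = -p**(3/2) (L(p) = ((p*(-3) - p)*sqrt(p))/4 = ((-3*p - p)*sqrt(p))/4 = ((-4*p)*sqrt(p))/4 = (-4*p**(3/2))/4 = -p**(3/2))
V(a) = -a**(3/2)
(V(g(10)) + 47048)/(23521/12081 + v(220, -138)) = (-(-70*sqrt(10))**(3/2) + 47048)/(23521/12081 + (-45 + 5*(-138))) = (-(-70*sqrt(10))**(3/2) + 47048)/(23521*(1/12081) + (-45 - 690)) = (-(-70*sqrt(10))**(3/2) + 47048)/(23521/12081 - 735) = (-(-700)*I*sqrt(7)*10**(1/4) + 47048)/(-8856014/12081) = (700*I*sqrt(7)*10**(1/4) + 47048)*(-12081/8856014) = (47048 + 700*I*sqrt(7)*10**(1/4))*(-12081/8856014) = -284193444/4428007 - 4228350*I*sqrt(7)*10**(1/4)/4428007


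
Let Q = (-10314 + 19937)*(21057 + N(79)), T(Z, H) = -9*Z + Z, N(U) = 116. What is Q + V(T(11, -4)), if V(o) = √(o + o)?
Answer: 203747779 + 4*I*√11 ≈ 2.0375e+8 + 13.266*I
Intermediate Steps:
T(Z, H) = -8*Z
V(o) = √2*√o (V(o) = √(2*o) = √2*√o)
Q = 203747779 (Q = (-10314 + 19937)*(21057 + 116) = 9623*21173 = 203747779)
Q + V(T(11, -4)) = 203747779 + √2*√(-8*11) = 203747779 + √2*√(-88) = 203747779 + √2*(2*I*√22) = 203747779 + 4*I*√11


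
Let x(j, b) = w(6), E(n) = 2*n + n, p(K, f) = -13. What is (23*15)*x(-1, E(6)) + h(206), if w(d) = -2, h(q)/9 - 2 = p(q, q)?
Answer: -789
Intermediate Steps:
h(q) = -99 (h(q) = 18 + 9*(-13) = 18 - 117 = -99)
E(n) = 3*n
x(j, b) = -2
(23*15)*x(-1, E(6)) + h(206) = (23*15)*(-2) - 99 = 345*(-2) - 99 = -690 - 99 = -789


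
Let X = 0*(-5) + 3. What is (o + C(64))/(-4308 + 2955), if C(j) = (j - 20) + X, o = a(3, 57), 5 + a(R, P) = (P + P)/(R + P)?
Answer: -439/13530 ≈ -0.032446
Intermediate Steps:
a(R, P) = -5 + 2*P/(P + R) (a(R, P) = -5 + (P + P)/(R + P) = -5 + (2*P)/(P + R) = -5 + 2*P/(P + R))
X = 3 (X = 0 + 3 = 3)
o = -31/10 (o = (-5*3 - 3*57)/(57 + 3) = (-15 - 171)/60 = (1/60)*(-186) = -31/10 ≈ -3.1000)
C(j) = -17 + j (C(j) = (j - 20) + 3 = (-20 + j) + 3 = -17 + j)
(o + C(64))/(-4308 + 2955) = (-31/10 + (-17 + 64))/(-4308 + 2955) = (-31/10 + 47)/(-1353) = (439/10)*(-1/1353) = -439/13530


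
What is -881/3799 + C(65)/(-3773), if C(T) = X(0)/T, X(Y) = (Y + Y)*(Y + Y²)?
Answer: -881/3799 ≈ -0.23190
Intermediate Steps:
X(Y) = 2*Y*(Y + Y²) (X(Y) = (2*Y)*(Y + Y²) = 2*Y*(Y + Y²))
C(T) = 0 (C(T) = (2*0²*(1 + 0))/T = (2*0*1)/T = 0/T = 0)
-881/3799 + C(65)/(-3773) = -881/3799 + 0/(-3773) = -881*1/3799 + 0*(-1/3773) = -881/3799 + 0 = -881/3799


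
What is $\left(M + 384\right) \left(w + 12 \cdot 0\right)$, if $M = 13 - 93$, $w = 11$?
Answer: $3344$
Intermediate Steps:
$M = -80$ ($M = 13 - 93 = -80$)
$\left(M + 384\right) \left(w + 12 \cdot 0\right) = \left(-80 + 384\right) \left(11 + 12 \cdot 0\right) = 304 \left(11 + 0\right) = 304 \cdot 11 = 3344$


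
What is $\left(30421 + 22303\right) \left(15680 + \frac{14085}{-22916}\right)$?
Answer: $\frac{4736049226895}{5729} \approx 8.2668 \cdot 10^{8}$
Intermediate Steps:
$\left(30421 + 22303\right) \left(15680 + \frac{14085}{-22916}\right) = 52724 \left(15680 + 14085 \left(- \frac{1}{22916}\right)\right) = 52724 \left(15680 - \frac{14085}{22916}\right) = 52724 \cdot \frac{359308795}{22916} = \frac{4736049226895}{5729}$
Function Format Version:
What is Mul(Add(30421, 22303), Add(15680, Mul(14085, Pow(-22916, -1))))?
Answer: Rational(4736049226895, 5729) ≈ 8.2668e+8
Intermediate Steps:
Mul(Add(30421, 22303), Add(15680, Mul(14085, Pow(-22916, -1)))) = Mul(52724, Add(15680, Mul(14085, Rational(-1, 22916)))) = Mul(52724, Add(15680, Rational(-14085, 22916))) = Mul(52724, Rational(359308795, 22916)) = Rational(4736049226895, 5729)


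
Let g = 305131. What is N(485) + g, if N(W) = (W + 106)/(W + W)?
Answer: 295977661/970 ≈ 3.0513e+5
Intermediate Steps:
N(W) = (106 + W)/(2*W) (N(W) = (106 + W)/((2*W)) = (106 + W)*(1/(2*W)) = (106 + W)/(2*W))
N(485) + g = (½)*(106 + 485)/485 + 305131 = (½)*(1/485)*591 + 305131 = 591/970 + 305131 = 295977661/970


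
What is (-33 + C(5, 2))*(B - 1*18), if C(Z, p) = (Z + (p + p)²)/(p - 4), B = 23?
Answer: -435/2 ≈ -217.50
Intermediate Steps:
C(Z, p) = (Z + 4*p²)/(-4 + p) (C(Z, p) = (Z + (2*p)²)/(-4 + p) = (Z + 4*p²)/(-4 + p))
(-33 + C(5, 2))*(B - 1*18) = (-33 + (5 + 4*2²)/(-4 + 2))*(23 - 1*18) = (-33 + (5 + 4*4)/(-2))*(23 - 18) = (-33 - (5 + 16)/2)*5 = (-33 - ½*21)*5 = (-33 - 21/2)*5 = -87/2*5 = -435/2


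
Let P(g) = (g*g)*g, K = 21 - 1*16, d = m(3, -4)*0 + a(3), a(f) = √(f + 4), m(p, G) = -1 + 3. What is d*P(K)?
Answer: 125*√7 ≈ 330.72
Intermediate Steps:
m(p, G) = 2
a(f) = √(4 + f)
d = √7 (d = 2*0 + √(4 + 3) = 0 + √7 = √7 ≈ 2.6458)
K = 5 (K = 21 - 16 = 5)
P(g) = g³ (P(g) = g²*g = g³)
d*P(K) = √7*5³ = √7*125 = 125*√7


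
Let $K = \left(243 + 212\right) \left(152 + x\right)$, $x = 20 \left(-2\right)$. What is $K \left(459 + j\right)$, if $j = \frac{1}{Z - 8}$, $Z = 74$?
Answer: $\frac{771916600}{33} \approx 2.3391 \cdot 10^{7}$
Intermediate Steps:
$j = \frac{1}{66}$ ($j = \frac{1}{74 - 8} = \frac{1}{66} \approx 0.015152$)
$x = -40$
$K = 50960$ ($K = \left(243 + 212\right) \left(152 - 40\right) = 455 \cdot 112 = 50960$)
$K \left(459 + j\right) = 50960 \left(459 + \frac{1}{66}\right) = 50960 \cdot \frac{30295}{66} = \frac{771916600}{33}$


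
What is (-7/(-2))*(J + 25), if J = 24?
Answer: 343/2 ≈ 171.50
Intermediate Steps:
(-7/(-2))*(J + 25) = (-7/(-2))*(24 + 25) = -7*(-1/2)*49 = (7/2)*49 = 343/2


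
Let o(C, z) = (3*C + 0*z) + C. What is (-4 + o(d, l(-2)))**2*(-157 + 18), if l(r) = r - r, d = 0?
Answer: -2224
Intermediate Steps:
l(r) = 0
o(C, z) = 4*C (o(C, z) = (3*C + 0) + C = 3*C + C = 4*C)
(-4 + o(d, l(-2)))**2*(-157 + 18) = (-4 + 4*0)**2*(-157 + 18) = (-4 + 0)**2*(-139) = (-4)**2*(-139) = 16*(-139) = -2224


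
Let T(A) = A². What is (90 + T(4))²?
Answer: 11236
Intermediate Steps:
(90 + T(4))² = (90 + 4²)² = (90 + 16)² = 106² = 11236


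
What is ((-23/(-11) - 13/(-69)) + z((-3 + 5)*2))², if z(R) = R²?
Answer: 192487876/576081 ≈ 334.13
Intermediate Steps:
((-23/(-11) - 13/(-69)) + z((-3 + 5)*2))² = ((-23/(-11) - 13/(-69)) + ((-3 + 5)*2)²)² = ((-23*(-1/11) - 13*(-1/69)) + (2*2)²)² = ((23/11 + 13/69) + 4²)² = (1730/759 + 16)² = (13874/759)² = 192487876/576081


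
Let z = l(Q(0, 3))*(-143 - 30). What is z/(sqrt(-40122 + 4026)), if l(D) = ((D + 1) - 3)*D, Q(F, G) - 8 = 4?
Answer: 865*I*sqrt(141)/94 ≈ 109.27*I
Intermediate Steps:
Q(F, G) = 12 (Q(F, G) = 8 + 4 = 12)
l(D) = D*(-2 + D) (l(D) = ((1 + D) - 3)*D = (-2 + D)*D = D*(-2 + D))
z = -20760 (z = (12*(-2 + 12))*(-143 - 30) = (12*10)*(-173) = 120*(-173) = -20760)
z/(sqrt(-40122 + 4026)) = -20760/sqrt(-40122 + 4026) = -20760*(-I*sqrt(141)/2256) = -(-865)*I*sqrt(141)/94 = 865*I*sqrt(141)/94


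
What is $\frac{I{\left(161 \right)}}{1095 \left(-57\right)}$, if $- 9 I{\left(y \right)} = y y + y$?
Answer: $\frac{322}{6935} \approx 0.046431$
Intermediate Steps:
$I{\left(y \right)} = - \frac{y}{9} - \frac{y^{2}}{9}$ ($I{\left(y \right)} = - \frac{y y + y}{9} = - \frac{y^{2} + y}{9} = - \frac{y + y^{2}}{9} = - \frac{y}{9} - \frac{y^{2}}{9}$)
$\frac{I{\left(161 \right)}}{1095 \left(-57\right)} = \frac{\left(- \frac{1}{9}\right) 161 \left(1 + 161\right)}{1095 \left(-57\right)} = \frac{\left(- \frac{1}{9}\right) 161 \cdot 162}{-62415} = \left(-2898\right) \left(- \frac{1}{62415}\right) = \frac{322}{6935}$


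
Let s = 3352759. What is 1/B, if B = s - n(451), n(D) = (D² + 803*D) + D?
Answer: 1/2786754 ≈ 3.5884e-7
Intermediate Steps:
n(D) = D² + 804*D
B = 2786754 (B = 3352759 - 451*(804 + 451) = 3352759 - 451*1255 = 3352759 - 1*566005 = 3352759 - 566005 = 2786754)
1/B = 1/2786754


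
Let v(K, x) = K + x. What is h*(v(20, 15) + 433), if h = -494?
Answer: -231192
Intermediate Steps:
h*(v(20, 15) + 433) = -494*((20 + 15) + 433) = -494*(35 + 433) = -494*468 = -231192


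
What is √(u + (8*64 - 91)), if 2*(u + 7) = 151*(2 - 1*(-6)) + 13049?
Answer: √30170/2 ≈ 86.848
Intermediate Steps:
u = 14243/2 (u = -7 + (151*(2 - 1*(-6)) + 13049)/2 = -7 + (151*(2 + 6) + 13049)/2 = -7 + (151*8 + 13049)/2 = -7 + (1208 + 13049)/2 = -7 + (½)*14257 = -7 + 14257/2 = 14243/2 ≈ 7121.5)
√(u + (8*64 - 91)) = √(14243/2 + (8*64 - 91)) = √(14243/2 + (512 - 91)) = √(14243/2 + 421) = √(15085/2) = √30170/2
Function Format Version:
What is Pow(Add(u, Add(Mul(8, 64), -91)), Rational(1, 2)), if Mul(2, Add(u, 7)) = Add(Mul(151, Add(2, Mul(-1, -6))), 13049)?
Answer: Mul(Rational(1, 2), Pow(30170, Rational(1, 2))) ≈ 86.848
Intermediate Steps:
u = Rational(14243, 2) (u = Add(-7, Mul(Rational(1, 2), Add(Mul(151, Add(2, Mul(-1, -6))), 13049))) = Add(-7, Mul(Rational(1, 2), Add(Mul(151, Add(2, 6)), 13049))) = Add(-7, Mul(Rational(1, 2), Add(Mul(151, 8), 13049))) = Add(-7, Mul(Rational(1, 2), Add(1208, 13049))) = Add(-7, Mul(Rational(1, 2), 14257)) = Add(-7, Rational(14257, 2)) = Rational(14243, 2) ≈ 7121.5)
Pow(Add(u, Add(Mul(8, 64), -91)), Rational(1, 2)) = Pow(Add(Rational(14243, 2), Add(Mul(8, 64), -91)), Rational(1, 2)) = Pow(Add(Rational(14243, 2), Add(512, -91)), Rational(1, 2)) = Pow(Add(Rational(14243, 2), 421), Rational(1, 2)) = Pow(Rational(15085, 2), Rational(1, 2)) = Mul(Rational(1, 2), Pow(30170, Rational(1, 2)))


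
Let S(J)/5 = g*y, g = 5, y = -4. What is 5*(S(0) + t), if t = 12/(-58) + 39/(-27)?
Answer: -132655/261 ≈ -508.26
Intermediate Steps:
t = -431/261 (t = 12*(-1/58) + 39*(-1/27) = -6/29 - 13/9 = -431/261 ≈ -1.6513)
S(J) = -100 (S(J) = 5*(5*(-4)) = 5*(-20) = -100)
5*(S(0) + t) = 5*(-100 - 431/261) = 5*(-26531/261) = -132655/261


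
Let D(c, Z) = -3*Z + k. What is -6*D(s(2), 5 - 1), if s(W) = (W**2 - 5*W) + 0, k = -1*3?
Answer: 90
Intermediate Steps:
k = -3
s(W) = W**2 - 5*W
D(c, Z) = -3 - 3*Z (D(c, Z) = -3*Z - 3 = -3 - 3*Z)
-6*D(s(2), 5 - 1) = -6*(-3 - 3*(5 - 1)) = -6*(-3 - 3*4) = -6*(-3 - 12) = -6*(-15) = 90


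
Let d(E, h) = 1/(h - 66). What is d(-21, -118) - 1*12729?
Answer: -2342137/184 ≈ -12729.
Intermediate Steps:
d(E, h) = 1/(-66 + h)
d(-21, -118) - 1*12729 = 1/(-66 - 118) - 1*12729 = 1/(-184) - 12729 = -1/184 - 12729 = -2342137/184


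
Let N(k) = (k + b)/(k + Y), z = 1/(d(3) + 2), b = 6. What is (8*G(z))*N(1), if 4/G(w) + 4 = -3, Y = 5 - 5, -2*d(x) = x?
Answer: -32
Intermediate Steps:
d(x) = -x/2
Y = 0
z = 2 (z = 1/(-1/2*3 + 2) = 1/(-3/2 + 2) = 1/(1/2) = 2)
N(k) = (6 + k)/k (N(k) = (k + 6)/(k + 0) = (6 + k)/k)
G(w) = -4/7 (G(w) = 4/(-4 - 3) = 4/(-7) = 4*(-1/7) = -4/7)
(8*G(z))*N(1) = (8*(-4/7))*((6 + 1)/1) = -32*7/7 = -32/7*7 = -32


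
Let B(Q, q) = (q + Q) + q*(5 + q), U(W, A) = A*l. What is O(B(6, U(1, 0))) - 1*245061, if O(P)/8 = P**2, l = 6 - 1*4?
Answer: -244773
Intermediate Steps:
l = 2 (l = 6 - 4 = 2)
U(W, A) = 2*A (U(W, A) = A*2 = 2*A)
B(Q, q) = Q + q + q*(5 + q) (B(Q, q) = (Q + q) + q*(5 + q) = Q + q + q*(5 + q))
O(P) = 8*P**2
O(B(6, U(1, 0))) - 1*245061 = 8*(6 + (2*0)**2 + 6*(2*0))**2 - 1*245061 = 8*(6 + 0**2 + 6*0)**2 - 245061 = 8*(6 + 0 + 0)**2 - 245061 = 8*6**2 - 245061 = 8*36 - 245061 = 288 - 245061 = -244773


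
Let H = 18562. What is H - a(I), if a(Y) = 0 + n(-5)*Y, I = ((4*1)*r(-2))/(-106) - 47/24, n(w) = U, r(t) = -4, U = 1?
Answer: 23613163/1272 ≈ 18564.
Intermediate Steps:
n(w) = 1
I = -2299/1272 (I = ((4*1)*(-4))/(-106) - 47/24 = (4*(-4))*(-1/106) - 47*1/24 = -16*(-1/106) - 47/24 = 8/53 - 47/24 = -2299/1272 ≈ -1.8074)
a(Y) = Y (a(Y) = 0 + 1*Y = 0 + Y = Y)
H - a(I) = 18562 - 1*(-2299/1272) = 18562 + 2299/1272 = 23613163/1272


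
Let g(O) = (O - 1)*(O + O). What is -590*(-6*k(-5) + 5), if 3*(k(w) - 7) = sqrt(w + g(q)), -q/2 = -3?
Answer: 21830 + 1180*sqrt(55) ≈ 30581.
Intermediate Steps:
q = 6 (q = -2*(-3) = 6)
g(O) = 2*O*(-1 + O) (g(O) = (-1 + O)*(2*O) = 2*O*(-1 + O))
k(w) = 7 + sqrt(60 + w)/3 (k(w) = 7 + sqrt(w + 2*6*(-1 + 6))/3 = 7 + sqrt(w + 2*6*5)/3 = 7 + sqrt(w + 60)/3 = 7 + sqrt(60 + w)/3)
-590*(-6*k(-5) + 5) = -590*(-6*(7 + sqrt(60 - 5)/3) + 5) = -590*(-6*(7 + sqrt(55)/3) + 5) = -590*((-42 - 2*sqrt(55)) + 5) = -590*(-37 - 2*sqrt(55)) = 21830 + 1180*sqrt(55)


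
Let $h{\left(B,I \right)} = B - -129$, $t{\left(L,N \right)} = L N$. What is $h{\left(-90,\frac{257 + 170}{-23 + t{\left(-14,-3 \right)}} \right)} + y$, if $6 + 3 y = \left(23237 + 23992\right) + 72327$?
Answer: $39889$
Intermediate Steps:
$h{\left(B,I \right)} = 129 + B$ ($h{\left(B,I \right)} = B + 129 = 129 + B$)
$y = 39850$ ($y = -2 + \frac{\left(23237 + 23992\right) + 72327}{3} = -2 + \frac{47229 + 72327}{3} = -2 + \frac{1}{3} \cdot 119556 = -2 + 39852 = 39850$)
$h{\left(-90,\frac{257 + 170}{-23 + t{\left(-14,-3 \right)}} \right)} + y = \left(129 - 90\right) + 39850 = 39 + 39850 = 39889$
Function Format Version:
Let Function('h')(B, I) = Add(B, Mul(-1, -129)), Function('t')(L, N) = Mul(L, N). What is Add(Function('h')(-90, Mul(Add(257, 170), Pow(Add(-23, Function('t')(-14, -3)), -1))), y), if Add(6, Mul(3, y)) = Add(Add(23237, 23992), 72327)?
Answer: 39889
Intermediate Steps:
Function('h')(B, I) = Add(129, B) (Function('h')(B, I) = Add(B, 129) = Add(129, B))
y = 39850 (y = Add(-2, Mul(Rational(1, 3), Add(Add(23237, 23992), 72327))) = Add(-2, Mul(Rational(1, 3), Add(47229, 72327))) = Add(-2, Mul(Rational(1, 3), 119556)) = Add(-2, 39852) = 39850)
Add(Function('h')(-90, Mul(Add(257, 170), Pow(Add(-23, Function('t')(-14, -3)), -1))), y) = Add(Add(129, -90), 39850) = Add(39, 39850) = 39889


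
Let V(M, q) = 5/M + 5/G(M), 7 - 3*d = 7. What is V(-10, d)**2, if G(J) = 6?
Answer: 1/9 ≈ 0.11111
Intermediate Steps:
d = 0 (d = 7/3 - 1/3*7 = 7/3 - 7/3 = 0)
V(M, q) = 5/6 + 5/M (V(M, q) = 5/M + 5/6 = 5/6 + 5/M)
V(-10, d)**2 = (5/6 + 5/(-10))**2 = (5/6 + 5*(-1/10))**2 = (5/6 - 1/2)**2 = (1/3)**2 = 1/9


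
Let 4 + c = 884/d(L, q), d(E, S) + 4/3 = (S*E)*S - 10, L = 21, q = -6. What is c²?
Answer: 9872164/1247689 ≈ 7.9124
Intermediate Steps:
d(E, S) = -34/3 + E*S² (d(E, S) = -4/3 + ((S*E)*S - 10) = -4/3 + ((E*S)*S - 10) = -4/3 + (E*S² - 10) = -4/3 + (-10 + E*S²) = -34/3 + E*S²)
c = -3142/1117 (c = -4 + 884/(-34/3 + 21*(-6)²) = -4 + 884/(-34/3 + 21*36) = -4 + 884/(-34/3 + 756) = -4 + 884/(2234/3) = -4 + 884*(3/2234) = -4 + 1326/1117 = -3142/1117 ≈ -2.8129)
c² = (-3142/1117)² = 9872164/1247689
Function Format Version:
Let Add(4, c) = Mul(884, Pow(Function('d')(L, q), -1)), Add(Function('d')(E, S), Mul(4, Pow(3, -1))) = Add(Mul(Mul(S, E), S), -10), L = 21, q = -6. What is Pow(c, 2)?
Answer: Rational(9872164, 1247689) ≈ 7.9124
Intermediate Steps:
Function('d')(E, S) = Add(Rational(-34, 3), Mul(E, Pow(S, 2))) (Function('d')(E, S) = Add(Rational(-4, 3), Add(Mul(Mul(S, E), S), -10)) = Add(Rational(-4, 3), Add(Mul(Mul(E, S), S), -10)) = Add(Rational(-4, 3), Add(Mul(E, Pow(S, 2)), -10)) = Add(Rational(-4, 3), Add(-10, Mul(E, Pow(S, 2)))) = Add(Rational(-34, 3), Mul(E, Pow(S, 2))))
c = Rational(-3142, 1117) (c = Add(-4, Mul(884, Pow(Add(Rational(-34, 3), Mul(21, Pow(-6, 2))), -1))) = Add(-4, Mul(884, Pow(Add(Rational(-34, 3), Mul(21, 36)), -1))) = Add(-4, Mul(884, Pow(Add(Rational(-34, 3), 756), -1))) = Add(-4, Mul(884, Pow(Rational(2234, 3), -1))) = Add(-4, Mul(884, Rational(3, 2234))) = Add(-4, Rational(1326, 1117)) = Rational(-3142, 1117) ≈ -2.8129)
Pow(c, 2) = Pow(Rational(-3142, 1117), 2) = Rational(9872164, 1247689)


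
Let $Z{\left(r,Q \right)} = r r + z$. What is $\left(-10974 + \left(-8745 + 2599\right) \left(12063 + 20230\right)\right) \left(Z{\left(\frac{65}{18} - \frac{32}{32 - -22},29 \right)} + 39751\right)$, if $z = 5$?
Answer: $- \frac{5753799091150970}{729} \approx -7.8927 \cdot 10^{12}$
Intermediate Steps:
$Z{\left(r,Q \right)} = 5 + r^{2}$ ($Z{\left(r,Q \right)} = r r + 5 = r^{2} + 5 = 5 + r^{2}$)
$\left(-10974 + \left(-8745 + 2599\right) \left(12063 + 20230\right)\right) \left(Z{\left(\frac{65}{18} - \frac{32}{32 - -22},29 \right)} + 39751\right) = \left(-10974 + \left(-8745 + 2599\right) \left(12063 + 20230\right)\right) \left(\left(5 + \left(\frac{65}{18} - \frac{32}{32 - -22}\right)^{2}\right) + 39751\right) = \left(-10974 - 198472778\right) \left(\left(5 + \left(65 \cdot \frac{1}{18} - \frac{32}{32 + 22}\right)^{2}\right) + 39751\right) = \left(-10974 - 198472778\right) \left(\left(5 + \left(\frac{65}{18} - \frac{32}{54}\right)^{2}\right) + 39751\right) = - 198483752 \left(\left(5 + \left(\frac{65}{18} - \frac{16}{27}\right)^{2}\right) + 39751\right) = - 198483752 \left(\left(5 + \left(\frac{163}{54}\right)^{2}\right) + 39751\right) = - 198483752 \left(\left(5 + \frac{26569}{2916}\right) + 39751\right) = - 198483752 \left(\frac{41149}{2916} + 39751\right) = \left(-198483752\right) \frac{115955065}{2916} = - \frac{5753799091150970}{729}$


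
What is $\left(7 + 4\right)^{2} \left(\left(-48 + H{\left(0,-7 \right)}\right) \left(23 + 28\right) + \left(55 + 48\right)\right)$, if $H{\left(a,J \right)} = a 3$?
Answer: $-283745$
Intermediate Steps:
$H{\left(a,J \right)} = 3 a$
$\left(7 + 4\right)^{2} \left(\left(-48 + H{\left(0,-7 \right)}\right) \left(23 + 28\right) + \left(55 + 48\right)\right) = \left(7 + 4\right)^{2} \left(\left(-48 + 3 \cdot 0\right) \left(23 + 28\right) + \left(55 + 48\right)\right) = 11^{2} \left(\left(-48 + 0\right) 51 + 103\right) = 121 \left(\left(-48\right) 51 + 103\right) = 121 \left(-2448 + 103\right) = 121 \left(-2345\right) = -283745$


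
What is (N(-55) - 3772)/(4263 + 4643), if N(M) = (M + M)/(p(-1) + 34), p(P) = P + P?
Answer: -60407/142496 ≈ -0.42392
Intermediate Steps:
p(P) = 2*P
N(M) = M/16 (N(M) = (M + M)/(2*(-1) + 34) = (2*M)/(-2 + 34) = (2*M)/32 = (2*M)*(1/32) = M/16)
(N(-55) - 3772)/(4263 + 4643) = ((1/16)*(-55) - 3772)/(4263 + 4643) = (-55/16 - 3772)/8906 = -60407/16*1/8906 = -60407/142496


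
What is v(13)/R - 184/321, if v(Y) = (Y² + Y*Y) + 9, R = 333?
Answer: 16705/35631 ≈ 0.46883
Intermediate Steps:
v(Y) = 9 + 2*Y² (v(Y) = (Y² + Y²) + 9 = 2*Y² + 9 = 9 + 2*Y²)
v(13)/R - 184/321 = (9 + 2*13²)/333 - 184/321 = (9 + 2*169)*(1/333) - 184*1/321 = (9 + 338)*(1/333) - 184/321 = 347*(1/333) - 184/321 = 347/333 - 184/321 = 16705/35631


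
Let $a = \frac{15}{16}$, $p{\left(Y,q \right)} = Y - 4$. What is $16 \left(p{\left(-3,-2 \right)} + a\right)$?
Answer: $-97$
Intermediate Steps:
$p{\left(Y,q \right)} = -4 + Y$
$a = \frac{15}{16}$ ($a = 15 \cdot \frac{1}{16} = \frac{15}{16} \approx 0.9375$)
$16 \left(p{\left(-3,-2 \right)} + a\right) = 16 \left(\left(-4 - 3\right) + \frac{15}{16}\right) = 16 \left(-7 + \frac{15}{16}\right) = 16 \left(- \frac{97}{16}\right) = -97$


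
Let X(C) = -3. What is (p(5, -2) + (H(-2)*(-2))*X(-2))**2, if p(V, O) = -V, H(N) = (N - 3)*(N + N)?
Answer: 13225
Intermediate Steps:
H(N) = 2*N*(-3 + N) (H(N) = (-3 + N)*(2*N) = 2*N*(-3 + N))
(p(5, -2) + (H(-2)*(-2))*X(-2))**2 = (-1*5 + ((2*(-2)*(-3 - 2))*(-2))*(-3))**2 = (-5 + ((2*(-2)*(-5))*(-2))*(-3))**2 = (-5 + (20*(-2))*(-3))**2 = (-5 - 40*(-3))**2 = (-5 + 120)**2 = 115**2 = 13225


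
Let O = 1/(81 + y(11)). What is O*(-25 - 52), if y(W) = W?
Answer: -77/92 ≈ -0.83696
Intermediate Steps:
O = 1/92 (O = 1/(81 + 11) = 1/92 ≈ 0.010870)
O*(-25 - 52) = (-25 - 52)/92 = (1/92)*(-77) = -77/92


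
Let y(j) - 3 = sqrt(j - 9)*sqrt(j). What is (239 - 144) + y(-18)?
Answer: 98 - 9*sqrt(6) ≈ 75.955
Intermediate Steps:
y(j) = 3 + sqrt(j)*sqrt(-9 + j) (y(j) = 3 + sqrt(j - 9)*sqrt(j) = 3 + sqrt(-9 + j)*sqrt(j) = 3 + sqrt(j)*sqrt(-9 + j))
(239 - 144) + y(-18) = (239 - 144) + (3 + sqrt(-18)*sqrt(-9 - 18)) = 95 + (3 + (3*I*sqrt(2))*sqrt(-27)) = 95 + (3 + (3*I*sqrt(2))*(3*I*sqrt(3))) = 95 + (3 - 9*sqrt(6)) = 98 - 9*sqrt(6)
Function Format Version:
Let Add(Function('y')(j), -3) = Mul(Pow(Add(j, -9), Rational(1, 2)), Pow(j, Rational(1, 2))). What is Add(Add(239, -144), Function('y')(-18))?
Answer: Add(98, Mul(-9, Pow(6, Rational(1, 2)))) ≈ 75.955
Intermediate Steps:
Function('y')(j) = Add(3, Mul(Pow(j, Rational(1, 2)), Pow(Add(-9, j), Rational(1, 2)))) (Function('y')(j) = Add(3, Mul(Pow(Add(j, -9), Rational(1, 2)), Pow(j, Rational(1, 2)))) = Add(3, Mul(Pow(Add(-9, j), Rational(1, 2)), Pow(j, Rational(1, 2)))) = Add(3, Mul(Pow(j, Rational(1, 2)), Pow(Add(-9, j), Rational(1, 2)))))
Add(Add(239, -144), Function('y')(-18)) = Add(Add(239, -144), Add(3, Mul(Pow(-18, Rational(1, 2)), Pow(Add(-9, -18), Rational(1, 2))))) = Add(95, Add(3, Mul(Mul(3, I, Pow(2, Rational(1, 2))), Pow(-27, Rational(1, 2))))) = Add(95, Add(3, Mul(Mul(3, I, Pow(2, Rational(1, 2))), Mul(3, I, Pow(3, Rational(1, 2)))))) = Add(95, Add(3, Mul(-9, Pow(6, Rational(1, 2))))) = Add(98, Mul(-9, Pow(6, Rational(1, 2))))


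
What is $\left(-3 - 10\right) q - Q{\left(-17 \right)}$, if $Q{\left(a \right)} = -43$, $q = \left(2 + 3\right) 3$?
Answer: $-152$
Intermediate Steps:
$q = 15$ ($q = 5 \cdot 3 = 15$)
$\left(-3 - 10\right) q - Q{\left(-17 \right)} = \left(-3 - 10\right) 15 - -43 = \left(-13\right) 15 + 43 = -195 + 43 = -152$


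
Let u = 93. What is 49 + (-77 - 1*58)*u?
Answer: -12506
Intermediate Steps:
49 + (-77 - 1*58)*u = 49 + (-77 - 1*58)*93 = 49 + (-77 - 58)*93 = 49 - 135*93 = 49 - 12555 = -12506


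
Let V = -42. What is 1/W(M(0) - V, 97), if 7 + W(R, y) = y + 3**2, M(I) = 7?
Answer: 1/99 ≈ 0.010101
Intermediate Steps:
W(R, y) = 2 + y (W(R, y) = -7 + (y + 3**2) = -7 + (y + 9) = -7 + (9 + y) = 2 + y)
1/W(M(0) - V, 97) = 1/(2 + 97) = 1/99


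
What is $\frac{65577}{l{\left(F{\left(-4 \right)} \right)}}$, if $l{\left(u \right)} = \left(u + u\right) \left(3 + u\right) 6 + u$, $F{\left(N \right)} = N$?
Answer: $\frac{65577}{44} \approx 1490.4$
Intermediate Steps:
$l{\left(u \right)} = u + 12 u \left(3 + u\right)$ ($l{\left(u \right)} = 2 u \left(3 + u\right) 6 + u = 12 u \left(3 + u\right) + u = u + 12 u \left(3 + u\right)$)
$\frac{65577}{l{\left(F{\left(-4 \right)} \right)}} = \frac{65577}{\left(-4\right) \left(37 + 12 \left(-4\right)\right)} = \frac{65577}{\left(-4\right) \left(37 - 48\right)} = \frac{65577}{\left(-4\right) \left(-11\right)} = \frac{65577}{44}$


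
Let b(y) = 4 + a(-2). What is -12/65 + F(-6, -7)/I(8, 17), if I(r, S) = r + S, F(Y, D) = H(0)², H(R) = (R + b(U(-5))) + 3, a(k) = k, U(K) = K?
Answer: 53/65 ≈ 0.81538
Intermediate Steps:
b(y) = 2 (b(y) = 4 - 2 = 2)
H(R) = 5 + R (H(R) = (R + 2) + 3 = (2 + R) + 3 = 5 + R)
F(Y, D) = 25 (F(Y, D) = (5 + 0)² = 5² = 25)
I(r, S) = S + r
-12/65 + F(-6, -7)/I(8, 17) = -12/65 + 25/(17 + 8) = -12*1/65 + 25/25 = -12/65 + 25*(1/25) = -12/65 + 1 = 53/65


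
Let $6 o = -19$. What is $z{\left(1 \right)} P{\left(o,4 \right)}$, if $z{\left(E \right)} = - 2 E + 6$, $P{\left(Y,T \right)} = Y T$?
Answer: $- \frac{152}{3} \approx -50.667$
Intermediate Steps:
$o = - \frac{19}{6}$ ($o = \frac{1}{6} \left(-19\right) = - \frac{19}{6} \approx -3.1667$)
$P{\left(Y,T \right)} = T Y$
$z{\left(E \right)} = 6 - 2 E$
$z{\left(1 \right)} P{\left(o,4 \right)} = \left(6 - 2\right) 4 \left(- \frac{19}{6}\right) = \left(6 - 2\right) \left(- \frac{38}{3}\right) = 4 \left(- \frac{38}{3}\right) = - \frac{152}{3}$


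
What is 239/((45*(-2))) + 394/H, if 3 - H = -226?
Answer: -19271/20610 ≈ -0.93503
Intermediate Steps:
H = 229 (H = 3 - 1*(-226) = 3 + 226 = 229)
239/((45*(-2))) + 394/H = 239/((45*(-2))) + 394/229 = 239/(-90) + 394*(1/229) = 239*(-1/90) + 394/229 = -239/90 + 394/229 = -19271/20610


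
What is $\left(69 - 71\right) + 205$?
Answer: $203$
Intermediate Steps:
$\left(69 - 71\right) + 205 = -2 + 205 = 203$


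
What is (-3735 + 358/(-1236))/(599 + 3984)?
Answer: -2308409/2832294 ≈ -0.81503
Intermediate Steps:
(-3735 + 358/(-1236))/(599 + 3984) = (-3735 + 358*(-1/1236))/4583 = (-3735 - 179/618)*(1/4583) = -2308409/618*1/4583 = -2308409/2832294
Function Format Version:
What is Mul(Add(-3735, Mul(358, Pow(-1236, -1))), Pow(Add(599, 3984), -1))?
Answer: Rational(-2308409, 2832294) ≈ -0.81503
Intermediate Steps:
Mul(Add(-3735, Mul(358, Pow(-1236, -1))), Pow(Add(599, 3984), -1)) = Mul(Add(-3735, Mul(358, Rational(-1, 1236))), Pow(4583, -1)) = Mul(Add(-3735, Rational(-179, 618)), Rational(1, 4583)) = Mul(Rational(-2308409, 618), Rational(1, 4583)) = Rational(-2308409, 2832294)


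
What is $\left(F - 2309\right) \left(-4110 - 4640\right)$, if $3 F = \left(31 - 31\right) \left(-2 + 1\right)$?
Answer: $20203750$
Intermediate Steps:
$F = 0$ ($F = \frac{\left(31 - 31\right) \left(-2 + 1\right)}{3} = \frac{0 \left(-1\right)}{3} = \frac{1}{3} \cdot 0 = 0$)
$\left(F - 2309\right) \left(-4110 - 4640\right) = \left(0 - 2309\right) \left(-4110 - 4640\right) = \left(-2309\right) \left(-8750\right) = 20203750$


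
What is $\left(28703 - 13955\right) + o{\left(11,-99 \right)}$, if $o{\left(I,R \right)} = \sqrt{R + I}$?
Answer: $14748 + 2 i \sqrt{22} \approx 14748.0 + 9.3808 i$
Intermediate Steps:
$o{\left(I,R \right)} = \sqrt{I + R}$
$\left(28703 - 13955\right) + o{\left(11,-99 \right)} = \left(28703 - 13955\right) + \sqrt{11 - 99} = 14748 + \sqrt{-88} = 14748 + 2 i \sqrt{22}$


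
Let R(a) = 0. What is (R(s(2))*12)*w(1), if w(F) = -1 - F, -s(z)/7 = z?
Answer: 0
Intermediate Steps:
s(z) = -7*z
(R(s(2))*12)*w(1) = (0*12)*(-1 - 1*1) = 0*(-1 - 1) = 0*(-2) = 0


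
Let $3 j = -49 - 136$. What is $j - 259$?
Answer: $- \frac{962}{3} \approx -320.67$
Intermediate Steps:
$j = - \frac{185}{3}$ ($j = \frac{-49 - 136}{3} = \frac{1}{3} \left(-185\right) = - \frac{185}{3} \approx -61.667$)
$j - 259 = - \frac{185}{3} - 259 = - \frac{962}{3}$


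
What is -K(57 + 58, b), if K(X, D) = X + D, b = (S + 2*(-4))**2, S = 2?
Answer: -151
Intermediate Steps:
b = 36 (b = (2 + 2*(-4))**2 = (2 - 8)**2 = (-6)**2 = 36)
K(X, D) = D + X
-K(57 + 58, b) = -(36 + (57 + 58)) = -(36 + 115) = -1*151 = -151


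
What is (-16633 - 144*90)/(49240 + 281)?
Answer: -29593/49521 ≈ -0.59758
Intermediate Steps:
(-16633 - 144*90)/(49240 + 281) = (-16633 - 12960)/49521 = -29593*1/49521 = -29593/49521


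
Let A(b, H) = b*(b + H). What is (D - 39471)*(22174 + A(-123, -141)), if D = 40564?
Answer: 59728078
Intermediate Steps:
A(b, H) = b*(H + b)
(D - 39471)*(22174 + A(-123, -141)) = (40564 - 39471)*(22174 - 123*(-141 - 123)) = 1093*(22174 - 123*(-264)) = 1093*(22174 + 32472) = 1093*54646 = 59728078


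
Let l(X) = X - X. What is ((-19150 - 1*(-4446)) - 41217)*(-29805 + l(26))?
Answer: 1666725405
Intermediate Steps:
l(X) = 0
((-19150 - 1*(-4446)) - 41217)*(-29805 + l(26)) = ((-19150 - 1*(-4446)) - 41217)*(-29805 + 0) = ((-19150 + 4446) - 41217)*(-29805) = (-14704 - 41217)*(-29805) = -55921*(-29805) = 1666725405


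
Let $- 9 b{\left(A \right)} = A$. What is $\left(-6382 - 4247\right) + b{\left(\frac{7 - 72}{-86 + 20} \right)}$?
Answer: $- \frac{6313691}{594} \approx -10629.0$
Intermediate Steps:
$b{\left(A \right)} = - \frac{A}{9}$
$\left(-6382 - 4247\right) + b{\left(\frac{7 - 72}{-86 + 20} \right)} = \left(-6382 - 4247\right) - \frac{\left(7 - 72\right) \frac{1}{-86 + 20}}{9} = \left(-6382 - 4247\right) - \frac{\left(-65\right) \frac{1}{-66}}{9} = -10629 - \frac{\left(-65\right) \left(- \frac{1}{66}\right)}{9} = -10629 - \frac{65}{594} = - \frac{6313691}{594}$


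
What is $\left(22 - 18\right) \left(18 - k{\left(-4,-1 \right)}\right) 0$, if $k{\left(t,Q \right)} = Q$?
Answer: $0$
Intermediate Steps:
$\left(22 - 18\right) \left(18 - k{\left(-4,-1 \right)}\right) 0 = \left(22 - 18\right) \left(18 - -1\right) 0 = 4 \left(18 + 1\right) 0 = 4 \cdot 19 \cdot 0 = 76 \cdot 0 = 0$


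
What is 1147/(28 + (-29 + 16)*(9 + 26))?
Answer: -1147/427 ≈ -2.6862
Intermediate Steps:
1147/(28 + (-29 + 16)*(9 + 26)) = 1147/(28 - 13*35) = 1147/(28 - 455) = 1147/(-427) = -1/427*1147 = -1147/427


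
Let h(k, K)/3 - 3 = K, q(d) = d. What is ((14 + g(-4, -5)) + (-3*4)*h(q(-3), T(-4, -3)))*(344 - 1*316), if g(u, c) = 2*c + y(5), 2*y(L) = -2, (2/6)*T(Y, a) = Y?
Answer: 9156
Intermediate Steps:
T(Y, a) = 3*Y
h(k, K) = 9 + 3*K
y(L) = -1 (y(L) = (½)*(-2) = -1)
g(u, c) = -1 + 2*c (g(u, c) = 2*c - 1 = -1 + 2*c)
((14 + g(-4, -5)) + (-3*4)*h(q(-3), T(-4, -3)))*(344 - 1*316) = ((14 + (-1 + 2*(-5))) + (-3*4)*(9 + 3*(3*(-4))))*(344 - 1*316) = ((14 + (-1 - 10)) - 12*(9 + 3*(-12)))*(344 - 316) = ((14 - 11) - 12*(9 - 36))*28 = (3 - 12*(-27))*28 = (3 + 324)*28 = 327*28 = 9156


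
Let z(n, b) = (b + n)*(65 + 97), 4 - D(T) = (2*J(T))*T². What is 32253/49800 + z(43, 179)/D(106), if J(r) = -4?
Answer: 43428647/41450200 ≈ 1.0477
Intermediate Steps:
D(T) = 4 + 8*T² (D(T) = 4 - 2*(-4)*T² = 4 - (-8)*T² = 4 + 8*T²)
z(n, b) = 162*b + 162*n (z(n, b) = (b + n)*162 = 162*b + 162*n)
32253/49800 + z(43, 179)/D(106) = 32253/49800 + (162*179 + 162*43)/(4 + 8*106²) = 32253*(1/49800) + (28998 + 6966)/(4 + 8*11236) = 10751/16600 + 35964/(4 + 89888) = 10751/16600 + 35964/89892 = 10751/16600 + 35964*(1/89892) = 10751/16600 + 999/2497 = 43428647/41450200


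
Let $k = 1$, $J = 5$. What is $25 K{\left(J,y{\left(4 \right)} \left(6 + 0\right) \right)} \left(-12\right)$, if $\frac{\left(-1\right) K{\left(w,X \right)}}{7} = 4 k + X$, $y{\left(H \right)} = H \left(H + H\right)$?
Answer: $411600$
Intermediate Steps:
$y{\left(H \right)} = 2 H^{2}$ ($y{\left(H \right)} = H 2 H = 2 H^{2}$)
$K{\left(w,X \right)} = -28 - 7 X$ ($K{\left(w,X \right)} = - 7 \left(4 \cdot 1 + X\right) = - 7 \left(4 + X\right) = -28 - 7 X$)
$25 K{\left(J,y{\left(4 \right)} \left(6 + 0\right) \right)} \left(-12\right) = 25 \left(-28 - 7 \cdot 2 \cdot 4^{2} \left(6 + 0\right)\right) \left(-12\right) = 25 \left(-28 - 7 \cdot 2 \cdot 16 \cdot 6\right) \left(-12\right) = 25 \left(-28 - 7 \cdot 32 \cdot 6\right) \left(-12\right) = 25 \left(-28 - 1344\right) \left(-12\right) = 25 \left(-1372\right) \left(-12\right) = \left(-34300\right) \left(-12\right) = 411600$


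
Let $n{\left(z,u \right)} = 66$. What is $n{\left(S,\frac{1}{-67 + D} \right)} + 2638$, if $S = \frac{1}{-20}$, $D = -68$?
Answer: $2704$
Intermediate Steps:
$S = - \frac{1}{20} \approx -0.05$
$n{\left(S,\frac{1}{-67 + D} \right)} + 2638 = 66 + 2638 = 2704$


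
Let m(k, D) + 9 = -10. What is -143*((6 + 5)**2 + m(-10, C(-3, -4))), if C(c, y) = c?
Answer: -14586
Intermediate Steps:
m(k, D) = -19 (m(k, D) = -9 - 10 = -19)
-143*((6 + 5)**2 + m(-10, C(-3, -4))) = -143*((6 + 5)**2 - 19) = -143*(11**2 - 19) = -143*(121 - 19) = -143*102 = -14586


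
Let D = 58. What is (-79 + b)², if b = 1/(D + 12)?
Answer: 30569841/4900 ≈ 6238.7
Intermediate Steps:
b = 1/70 (b = 1/(58 + 12) = 1/70 ≈ 0.014286)
(-79 + b)² = (-79 + 1/70)² = (-5529/70)² = 30569841/4900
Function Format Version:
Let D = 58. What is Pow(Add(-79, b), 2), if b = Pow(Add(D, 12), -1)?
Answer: Rational(30569841, 4900) ≈ 6238.7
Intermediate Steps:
b = Rational(1, 70) (b = Pow(Add(58, 12), -1) = Pow(70, -1) = Rational(1, 70) ≈ 0.014286)
Pow(Add(-79, b), 2) = Pow(Add(-79, Rational(1, 70)), 2) = Pow(Rational(-5529, 70), 2) = Rational(30569841, 4900)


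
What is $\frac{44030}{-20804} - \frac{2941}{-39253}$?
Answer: $- \frac{7004727}{3431174} \approx -2.0415$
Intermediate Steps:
$\frac{44030}{-20804} - \frac{2941}{-39253} = 44030 \left(- \frac{1}{20804}\right) - - \frac{173}{2309} = - \frac{3145}{1486} + \frac{173}{2309} = - \frac{7004727}{3431174}$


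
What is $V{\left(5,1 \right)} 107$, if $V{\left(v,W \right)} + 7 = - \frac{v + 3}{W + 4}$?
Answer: $- \frac{4601}{5} \approx -920.2$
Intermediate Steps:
$V{\left(v,W \right)} = -7 - \frac{3 + v}{4 + W}$ ($V{\left(v,W \right)} = -7 - \frac{v + 3}{W + 4} = -7 - \frac{3 + v}{4 + W}$)
$V{\left(5,1 \right)} 107 = \frac{-31 - 5 - 7}{4 + 1} \cdot 107 = \frac{-31 - 5 - 7}{5} \cdot 107 = \frac{1}{5} \left(-43\right) 107 = \left(- \frac{43}{5}\right) 107 = - \frac{4601}{5}$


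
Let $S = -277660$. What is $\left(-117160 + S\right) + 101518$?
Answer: $-293302$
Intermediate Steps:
$\left(-117160 + S\right) + 101518 = \left(-117160 - 277660\right) + 101518 = -394820 + 101518 = -293302$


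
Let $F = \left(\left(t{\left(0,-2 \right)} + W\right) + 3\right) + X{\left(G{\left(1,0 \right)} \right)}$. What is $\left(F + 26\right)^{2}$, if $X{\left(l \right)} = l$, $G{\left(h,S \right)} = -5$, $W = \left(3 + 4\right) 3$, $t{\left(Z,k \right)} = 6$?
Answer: $2601$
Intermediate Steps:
$W = 21$ ($W = 7 \cdot 3 = 21$)
$F = 25$ ($F = \left(\left(6 + 21\right) + 3\right) - 5 = \left(27 + 3\right) - 5 = 30 - 5 = 25$)
$\left(F + 26\right)^{2} = \left(25 + 26\right)^{2} = 51^{2} = 2601$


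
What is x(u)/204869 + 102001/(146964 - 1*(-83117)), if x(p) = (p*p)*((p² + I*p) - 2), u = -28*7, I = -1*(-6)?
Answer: 6717547388133/961968661 ≈ 6983.1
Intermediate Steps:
I = 6
u = -196
x(p) = p²*(-2 + p² + 6*p) (x(p) = (p*p)*((p² + 6*p) - 2) = p²*(-2 + p² + 6*p))
x(u)/204869 + 102001/(146964 - 1*(-83117)) = ((-196)²*(-2 + (-196)² + 6*(-196)))/204869 + 102001/(146964 - 1*(-83117)) = (38416*(-2 + 38416 - 1176))*(1/204869) + 102001/(146964 + 83117) = (38416*37238)*(1/204869) + 102001/230081 = 1430535008*(1/204869) + 102001*(1/230081) = 29194592/4181 + 102001/230081 = 6717547388133/961968661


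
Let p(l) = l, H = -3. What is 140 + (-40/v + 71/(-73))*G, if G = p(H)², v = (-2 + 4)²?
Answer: 3011/73 ≈ 41.247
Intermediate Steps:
v = 4 (v = 2² = 4)
G = 9 (G = (-3)² = 9)
140 + (-40/v + 71/(-73))*G = 140 + (-40/4 + 71/(-73))*9 = 140 + (-40*¼ + 71*(-1/73))*9 = 140 + (-10 - 71/73)*9 = 140 - 801/73*9 = 140 - 7209/73 = 3011/73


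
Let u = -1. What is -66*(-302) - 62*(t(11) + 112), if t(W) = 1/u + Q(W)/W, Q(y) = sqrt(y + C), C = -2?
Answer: 143364/11 ≈ 13033.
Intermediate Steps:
Q(y) = sqrt(-2 + y) (Q(y) = sqrt(y - 2) = sqrt(-2 + y))
t(W) = -1 + sqrt(-2 + W)/W (t(W) = 1/(-1) + sqrt(-2 + W)/W = 1*(-1) + sqrt(-2 + W)/W = -1 + sqrt(-2 + W)/W)
-66*(-302) - 62*(t(11) + 112) = -66*(-302) - 62*((sqrt(-2 + 11) - 1*11)/11 + 112) = 19932 - 62*((sqrt(9) - 11)/11 + 112) = 19932 - 62*((3 - 11)/11 + 112) = 19932 - 62*((1/11)*(-8) + 112) = 19932 - 62*(-8/11 + 112) = 19932 - 62*1224/11 = 19932 - 1*75888/11 = 19932 - 75888/11 = 143364/11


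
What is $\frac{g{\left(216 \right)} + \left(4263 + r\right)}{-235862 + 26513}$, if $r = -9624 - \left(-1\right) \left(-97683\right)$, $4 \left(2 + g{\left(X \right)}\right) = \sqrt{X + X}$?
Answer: $\frac{103046}{209349} - \frac{\sqrt{3}}{69783} \approx 0.4922$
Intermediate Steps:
$g{\left(X \right)} = -2 + \frac{\sqrt{2} \sqrt{X}}{4}$ ($g{\left(X \right)} = -2 + \frac{\sqrt{X + X}}{4} = -2 + \frac{\sqrt{2 X}}{4} = -2 + \frac{\sqrt{2} \sqrt{X}}{4}$)
$r = -107307$ ($r = -9624 - 97683 = -107307$)
$\frac{g{\left(216 \right)} + \left(4263 + r\right)}{-235862 + 26513} = \frac{\left(-2 + \frac{\sqrt{2} \sqrt{216}}{4}\right) + \left(4263 - 107307\right)}{-235862 + 26513} = \frac{\left(-2 + \frac{\sqrt{2} \cdot 6 \sqrt{6}}{4}\right) - 103044}{-209349} = \left(\left(-2 + 3 \sqrt{3}\right) - 103044\right) \left(- \frac{1}{209349}\right) = \left(-103046 + 3 \sqrt{3}\right) \left(- \frac{1}{209349}\right) = \frac{103046}{209349} - \frac{\sqrt{3}}{69783}$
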